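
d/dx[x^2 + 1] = 2*x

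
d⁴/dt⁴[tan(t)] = 24*tan(t)^5 + 40*tan(t)^3 + 16*tan(t)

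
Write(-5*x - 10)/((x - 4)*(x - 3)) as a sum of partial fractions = 25/(x - 3) - 30/(x - 4)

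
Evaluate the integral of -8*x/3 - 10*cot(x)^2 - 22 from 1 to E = -12*E + 10/tan(E) - 4*exp(2)/3 - 10/tan(1) + 40/3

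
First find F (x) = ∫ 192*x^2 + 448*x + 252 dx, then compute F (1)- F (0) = 540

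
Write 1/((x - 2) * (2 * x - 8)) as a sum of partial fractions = -1/(4*(x - 2)) + 1/(4*(x - 4))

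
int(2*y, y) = y^2 + C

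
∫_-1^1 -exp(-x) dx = -E + exp(-1)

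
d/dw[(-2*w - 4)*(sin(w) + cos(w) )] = 2*w*sin(w) - 2*w*cos(w) + 2*sin(w) - 6*cos(w)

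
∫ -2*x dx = -x^2 + C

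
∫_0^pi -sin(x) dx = -2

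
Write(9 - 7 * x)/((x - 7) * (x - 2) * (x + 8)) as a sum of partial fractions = 13/(30*(x + 8)) + 1/(10*(x - 2)) - 8/(15*(x - 7))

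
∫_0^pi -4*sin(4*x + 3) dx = 0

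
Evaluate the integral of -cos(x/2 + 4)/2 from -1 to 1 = sin(7/2) - sin(9/2)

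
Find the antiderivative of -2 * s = -s^2 + C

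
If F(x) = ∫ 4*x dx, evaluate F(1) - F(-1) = 0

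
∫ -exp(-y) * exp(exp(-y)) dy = exp(exp(-y)) + C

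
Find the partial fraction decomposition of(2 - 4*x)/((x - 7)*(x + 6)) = -2/(x + 6) - 2/(x - 7)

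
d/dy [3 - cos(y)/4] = sin(y)/4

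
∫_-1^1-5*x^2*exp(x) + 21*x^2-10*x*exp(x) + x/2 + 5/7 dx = -5*E + 5*exp(-1) + 108/7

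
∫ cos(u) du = sin(u) + C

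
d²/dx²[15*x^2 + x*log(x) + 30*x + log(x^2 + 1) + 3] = (30*x^5 + x^4 + 58*x^3 + 2*x^2 + 32*x + 1)/(x^5 + 2*x^3 + x)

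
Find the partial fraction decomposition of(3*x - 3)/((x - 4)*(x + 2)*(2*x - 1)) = 6/(35*(2*x - 1)) - 3/(10*(x + 2)) + 3/(14*(x - 4))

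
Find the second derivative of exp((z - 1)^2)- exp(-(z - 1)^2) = (4*z^2*exp(2*z^2 - 4*z + 2) - 4*z^2 - 8*z*exp(2*z^2 - 4*z + 2) + 8*z + 6*exp(2*z^2 - 4*z + 2) - 2)*exp(-z^2 + 2*z - 1)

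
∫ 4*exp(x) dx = 4*exp(x) + C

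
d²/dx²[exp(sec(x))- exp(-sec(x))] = (exp(2*sec(x))*tan(x)^2*sec(x)^2 + 2*exp(2*sec(x))*tan(x)^2*sec(x) + exp(2*sec(x))*sec(x) - tan(x)^2*sec(x)^2 + 2*tan(x)^2*sec(x) + sec(x))*exp(-sec(x))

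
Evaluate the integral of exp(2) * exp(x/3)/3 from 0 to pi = -exp(2) + exp(pi/3 + 2)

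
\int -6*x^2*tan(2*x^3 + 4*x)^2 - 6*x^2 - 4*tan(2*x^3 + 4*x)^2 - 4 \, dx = -tan(2*x*(x^2 + 2)) + C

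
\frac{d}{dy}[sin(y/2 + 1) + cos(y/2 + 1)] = sqrt(2)*cos(y/2 + pi/4 + 1)/2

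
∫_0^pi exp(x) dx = -1 + exp(pi)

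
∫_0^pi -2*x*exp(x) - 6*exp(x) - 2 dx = (1 + exp(pi))*(-2*pi - 4) + 8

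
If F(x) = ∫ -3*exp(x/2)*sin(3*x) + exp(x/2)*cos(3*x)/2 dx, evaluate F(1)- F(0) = exp(1/2)*cos(3) - 1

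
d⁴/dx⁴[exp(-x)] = exp(-x)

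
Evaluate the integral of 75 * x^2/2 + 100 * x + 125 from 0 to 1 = 375/2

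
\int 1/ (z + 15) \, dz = log(z + 15) + C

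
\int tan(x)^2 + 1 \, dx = tan(x) + C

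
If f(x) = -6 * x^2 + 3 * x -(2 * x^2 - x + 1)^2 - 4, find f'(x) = -16*x^3 + 12*x^2 - 22*x + 5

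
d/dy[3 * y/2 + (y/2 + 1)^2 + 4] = y/2 + 5/2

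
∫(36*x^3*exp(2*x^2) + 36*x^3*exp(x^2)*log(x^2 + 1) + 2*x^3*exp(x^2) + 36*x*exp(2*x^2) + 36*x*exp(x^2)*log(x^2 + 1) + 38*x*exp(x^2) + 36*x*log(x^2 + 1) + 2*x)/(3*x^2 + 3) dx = 3*(exp(x^2) + log(x^2 + 1))^2 + exp(x^2)/3 + log(x^2 + 1)/3 + C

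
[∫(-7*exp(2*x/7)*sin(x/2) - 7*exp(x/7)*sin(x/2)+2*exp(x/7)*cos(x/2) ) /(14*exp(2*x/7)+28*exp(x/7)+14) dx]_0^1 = -1/2 + exp(1/7)*cos(1/2)/(1 + exp(1/7))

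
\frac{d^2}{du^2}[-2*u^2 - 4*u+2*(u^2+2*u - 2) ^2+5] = 24*u^2 + 48*u - 4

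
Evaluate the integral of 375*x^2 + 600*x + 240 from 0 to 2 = 2680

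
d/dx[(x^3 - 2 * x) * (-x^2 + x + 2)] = -5*x^4 + 4*x^3 + 12*x^2 - 4*x - 4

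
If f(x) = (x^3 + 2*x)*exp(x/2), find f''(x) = x^3*exp(x/2)/4 + 3*x^2*exp(x/2) + 13*x*exp(x/2)/2 + 2*exp(x/2)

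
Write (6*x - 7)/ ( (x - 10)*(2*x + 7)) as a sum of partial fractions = 56/(27*(2*x + 7)) + 53/(27*(x - 10))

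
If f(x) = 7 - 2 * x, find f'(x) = -2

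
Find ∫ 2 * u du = u^2 + C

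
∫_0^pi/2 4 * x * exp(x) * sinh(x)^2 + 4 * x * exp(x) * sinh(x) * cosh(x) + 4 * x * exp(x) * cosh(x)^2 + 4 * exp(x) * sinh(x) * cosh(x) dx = pi*exp(pi/2)*sinh(pi)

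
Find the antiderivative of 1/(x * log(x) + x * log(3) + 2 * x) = log(log(3*x) + 2) + C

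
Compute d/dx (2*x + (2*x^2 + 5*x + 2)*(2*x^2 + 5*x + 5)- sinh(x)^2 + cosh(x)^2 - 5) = 16*x^3 + 60*x^2 + 78*x + 37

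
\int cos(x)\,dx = sin(x) + C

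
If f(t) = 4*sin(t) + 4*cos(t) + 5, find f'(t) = -4*sin(t) + 4*cos(t)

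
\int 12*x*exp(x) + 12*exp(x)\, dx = 12*x*exp(x) + C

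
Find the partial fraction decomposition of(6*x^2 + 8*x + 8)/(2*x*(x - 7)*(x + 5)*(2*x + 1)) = 22/(135*(2*x + 1)) - 59/(540*(x + 5)) + 179/(1260*(x - 7)) - 4/(35*x)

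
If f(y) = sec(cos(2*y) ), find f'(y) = -2*sin(2*y)*tan(cos(2*y))*sec(cos(2*y))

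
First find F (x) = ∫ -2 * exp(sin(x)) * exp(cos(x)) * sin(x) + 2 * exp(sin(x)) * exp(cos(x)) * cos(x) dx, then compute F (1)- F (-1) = -2*exp(-sin(1) + cos(1)) + 2*exp(cos(1) + sin(1))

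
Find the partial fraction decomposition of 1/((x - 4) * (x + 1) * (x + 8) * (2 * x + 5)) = 8/(429*(2*x + 5)) - 1/(924*(x + 8)) - 1/(105*(x + 1)) + 1/(780*(x - 4))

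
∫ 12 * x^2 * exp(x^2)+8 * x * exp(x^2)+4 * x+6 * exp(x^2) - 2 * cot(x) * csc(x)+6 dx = 2*x^2 + 6*x + 2*(3*x + 2)*exp(x^2) + 2*csc(x) + C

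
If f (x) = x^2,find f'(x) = 2*x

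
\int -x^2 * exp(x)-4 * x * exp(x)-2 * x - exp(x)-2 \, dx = -(exp(x) + 1)*(x^2 + 2*x - 1) + C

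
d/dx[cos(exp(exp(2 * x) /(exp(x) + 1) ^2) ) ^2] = -2*exp(2*x + exp(2*x)/(exp(2*x) + 2*exp(x) + 1))*sin(2*exp(exp(2*x)/(exp(2*x) + 2*exp(x) + 1)))/(exp(3*x) + 3*exp(2*x) + 3*exp(x) + 1)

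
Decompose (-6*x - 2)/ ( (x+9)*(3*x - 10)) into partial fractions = -66/(37*(3*x - 10)) - 52/(37*(x + 9))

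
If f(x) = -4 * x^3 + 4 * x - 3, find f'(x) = 4 - 12*x^2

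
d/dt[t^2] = 2*t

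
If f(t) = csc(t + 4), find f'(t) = -cot(t + 4)*csc(t + 4)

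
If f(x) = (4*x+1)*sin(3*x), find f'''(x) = -108*x*cos(3*x) - 108*sin(3*x) - 27*cos(3*x)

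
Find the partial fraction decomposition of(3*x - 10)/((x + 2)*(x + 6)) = 7/(x + 6) - 4/(x + 2)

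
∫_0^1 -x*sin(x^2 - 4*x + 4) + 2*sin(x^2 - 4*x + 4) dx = cos(1)/2 - cos(4)/2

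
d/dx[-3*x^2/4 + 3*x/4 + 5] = 3/4 - 3*x/2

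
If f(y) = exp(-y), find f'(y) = -exp(-y)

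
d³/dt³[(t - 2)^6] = 120*t^3 - 720*t^2 + 1440*t - 960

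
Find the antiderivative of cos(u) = sin(u) + C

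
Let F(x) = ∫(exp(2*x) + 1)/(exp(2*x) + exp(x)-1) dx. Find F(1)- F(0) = log(-exp(-1) + 1 + E)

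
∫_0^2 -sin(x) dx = -1 + cos(2)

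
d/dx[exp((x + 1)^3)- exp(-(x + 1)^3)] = (3*x^2*exp(2*x^3 + 6*x^2 + 6*x + 2) + 3*x^2 + 6*x*exp(2*x^3 + 6*x^2 + 6*x + 2) + 6*x + 3*exp(2*x^3 + 6*x^2 + 6*x + 2) + 3)*exp(-x^3 - 3*x^2 - 3*x - 1)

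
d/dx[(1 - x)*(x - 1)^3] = -4*x^3 + 12*x^2 - 12*x + 4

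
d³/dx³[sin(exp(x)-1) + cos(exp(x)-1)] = sqrt(2)*(-exp(2*x)*cos(exp(x) - 1 + pi/4) - 3*exp(x)*cos(-exp(x) + pi/4 + 1) + sin(-exp(x) + pi/4 + 1))*exp(x)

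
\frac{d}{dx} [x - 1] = 1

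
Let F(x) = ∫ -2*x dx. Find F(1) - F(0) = -1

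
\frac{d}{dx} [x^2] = 2*x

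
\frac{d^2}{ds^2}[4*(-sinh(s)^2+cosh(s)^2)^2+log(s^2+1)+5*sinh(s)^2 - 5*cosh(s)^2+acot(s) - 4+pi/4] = (-2*s^2 + 2*s + 2)/(s^4 + 2*s^2 + 1)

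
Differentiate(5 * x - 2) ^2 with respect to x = 50*x - 20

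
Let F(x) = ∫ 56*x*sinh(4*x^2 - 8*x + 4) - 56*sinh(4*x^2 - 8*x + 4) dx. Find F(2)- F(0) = 0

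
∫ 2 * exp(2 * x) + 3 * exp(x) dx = (exp(x) + 1)*(exp(x) + 2) + C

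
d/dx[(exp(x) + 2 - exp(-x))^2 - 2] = (2*exp(4*x) + 4*exp(3*x) + 4*exp(x) - 2)*exp(-2*x)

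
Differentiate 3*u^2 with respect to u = 6*u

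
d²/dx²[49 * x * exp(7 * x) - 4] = 2401*x*exp(7*x) + 686*exp(7*x)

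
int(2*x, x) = x^2 + C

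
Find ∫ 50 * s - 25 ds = 25*s^2 - 25*s + C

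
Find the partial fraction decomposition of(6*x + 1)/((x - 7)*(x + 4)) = 23/(11*(x + 4)) + 43/(11*(x - 7))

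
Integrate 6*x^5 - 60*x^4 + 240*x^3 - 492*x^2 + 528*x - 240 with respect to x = x^6 - 12*x^5 + 60*x^4 - 164*x^3 + 264*x^2 - 240*x + C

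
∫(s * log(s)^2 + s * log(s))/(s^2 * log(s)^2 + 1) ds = log(s^2*log(s)^2 + 1)/2 + C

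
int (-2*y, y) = -y^2 + C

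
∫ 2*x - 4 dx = x^2 - 4*x + C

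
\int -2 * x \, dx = -x^2 + C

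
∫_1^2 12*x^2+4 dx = 32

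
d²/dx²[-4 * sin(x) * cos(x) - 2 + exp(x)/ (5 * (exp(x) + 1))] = (40*exp(3*x)*sin(2*x) + 120*exp(2*x)*sin(2*x) - exp(2*x) + 120*exp(x)*sin(2*x) + exp(x) + 40*sin(2*x))/(5*exp(3*x) + 15*exp(2*x) + 15*exp(x) + 5)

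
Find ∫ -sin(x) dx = cos(x) + C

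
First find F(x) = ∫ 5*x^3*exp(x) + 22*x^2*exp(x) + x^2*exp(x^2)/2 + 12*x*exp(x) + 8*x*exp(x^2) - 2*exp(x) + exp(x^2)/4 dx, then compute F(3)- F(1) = -57*E/4 + 192*exp(3) + 19*exp(9)/4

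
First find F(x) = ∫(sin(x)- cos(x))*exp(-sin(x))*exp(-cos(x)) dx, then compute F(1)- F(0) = -exp(-1) + exp(-sin(1) - cos(1))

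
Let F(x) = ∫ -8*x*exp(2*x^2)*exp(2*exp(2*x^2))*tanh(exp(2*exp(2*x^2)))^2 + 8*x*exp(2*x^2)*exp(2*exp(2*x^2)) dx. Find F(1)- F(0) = -tanh(exp(2)) + tanh(exp(2*exp(2)))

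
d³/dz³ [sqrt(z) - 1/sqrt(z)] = (3*z + 15)/(8*z^(7/2))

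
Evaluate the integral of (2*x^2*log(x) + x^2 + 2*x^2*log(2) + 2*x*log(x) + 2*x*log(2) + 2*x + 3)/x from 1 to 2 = 16*log(2)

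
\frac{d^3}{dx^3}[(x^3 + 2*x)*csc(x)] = (x^3*cos(x)/sin(x) - 6*x^3*cos(x)/sin(x)^3 - 9*x^2 + 18*x^2/sin(x)^2 - 16*x*cos(x)/sin(x) - 12*x*cos(x)/sin(x)^3 + 12/sin(x)^2)/sin(x)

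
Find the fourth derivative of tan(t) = 24*tan(t)^5 + 40*tan(t)^3 + 16*tan(t)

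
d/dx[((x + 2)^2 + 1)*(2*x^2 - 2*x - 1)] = 8*x^3 + 18*x^2 + 2*x - 14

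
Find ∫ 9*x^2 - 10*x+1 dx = 3*x^3 - 5*x^2 + x + C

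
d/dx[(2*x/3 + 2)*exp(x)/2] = x*exp(x)/3 + 4*exp(x)/3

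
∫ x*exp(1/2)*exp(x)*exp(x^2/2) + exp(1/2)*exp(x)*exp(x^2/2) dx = exp((x + 1)^2/2) + C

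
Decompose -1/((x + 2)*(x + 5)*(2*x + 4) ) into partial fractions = -1/(18*(x + 5)) + 1/(18*(x + 2)) - 1/(6*(x + 2)^2)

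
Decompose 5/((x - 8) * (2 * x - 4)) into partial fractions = -5/(12*(x - 2)) + 5/(12*(x - 8))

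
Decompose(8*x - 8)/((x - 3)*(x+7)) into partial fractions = 32/(5*(x + 7)) + 8/(5*(x - 3))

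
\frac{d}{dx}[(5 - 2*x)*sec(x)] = -2*x*tan(x)*sec(x) + 5*tan(x)*sec(x) - 2*sec(x)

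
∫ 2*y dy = y^2 + C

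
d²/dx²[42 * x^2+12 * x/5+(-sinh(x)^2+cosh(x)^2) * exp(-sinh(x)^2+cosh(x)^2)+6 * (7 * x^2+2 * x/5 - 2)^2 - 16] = 3528*x^2 + 1008*x/5 - 6252/25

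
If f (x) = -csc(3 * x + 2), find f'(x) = 3*cot(3*x + 2)*csc(3*x + 2)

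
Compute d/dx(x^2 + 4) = 2*x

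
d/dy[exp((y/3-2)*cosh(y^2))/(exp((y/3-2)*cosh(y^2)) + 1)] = (2*y^2*sinh(y^2) - 12*y*sinh(y^2) + cosh(y^2))*exp(y*cosh(y^2)/3)*exp(2*cosh(y^2))/(3*(exp(y*cosh(y^2)/3) + exp(2*cosh(y^2)))^2)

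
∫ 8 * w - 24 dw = 4*w^2 - 24*w + C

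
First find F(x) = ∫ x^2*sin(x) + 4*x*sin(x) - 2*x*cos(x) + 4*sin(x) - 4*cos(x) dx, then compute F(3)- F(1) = 9*cos(1) - 25*cos(3)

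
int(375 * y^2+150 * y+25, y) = 125*y^3 + 75*y^2 + 25*y + C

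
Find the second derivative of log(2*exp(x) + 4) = 2*exp(x)/(exp(2*x) + 4*exp(x) + 4)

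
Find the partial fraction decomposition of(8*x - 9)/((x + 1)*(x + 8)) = 73/(7*(x + 8)) - 17/(7*(x + 1))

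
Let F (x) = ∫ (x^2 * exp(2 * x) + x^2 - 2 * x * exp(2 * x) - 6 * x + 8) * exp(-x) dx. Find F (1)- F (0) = E - exp(-1)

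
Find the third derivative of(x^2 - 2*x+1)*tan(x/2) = 3*x^2*tan(x/2)^4/4 + x^2*tan(x/2)^2 + x^2/4 - 3*x*tan(x/2)^4/2 + 3*x*tan(x/2)^3 - 2*x*tan(x/2)^2 + 3*x*tan(x/2) - x/2 + 3*tan(x/2)^4/4 - 3*tan(x/2)^3 + 4*tan(x/2)^2 - 3*tan(x/2) + 13/4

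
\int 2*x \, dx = x^2 + C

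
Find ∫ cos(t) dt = sin(t) + C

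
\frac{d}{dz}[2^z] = 2^z*log(2)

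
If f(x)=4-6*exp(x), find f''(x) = -6*exp(x)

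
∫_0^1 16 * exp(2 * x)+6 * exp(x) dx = -14 + 6*E + 8*exp(2)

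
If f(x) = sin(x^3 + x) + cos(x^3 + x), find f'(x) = sqrt(2)*(3*x^2 + 1)*cos(x^3 + x + pi/4)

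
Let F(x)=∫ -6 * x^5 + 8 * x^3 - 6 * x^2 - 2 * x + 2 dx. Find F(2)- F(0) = -48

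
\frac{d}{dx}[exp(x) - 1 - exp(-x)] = (exp(2*x) + 1)*exp(-x)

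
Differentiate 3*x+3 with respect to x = 3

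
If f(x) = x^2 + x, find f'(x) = 2*x + 1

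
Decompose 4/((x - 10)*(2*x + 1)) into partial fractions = -8/(21*(2*x + 1)) + 4/(21*(x - 10))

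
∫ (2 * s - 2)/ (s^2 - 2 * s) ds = log(s*(s - 2)) + C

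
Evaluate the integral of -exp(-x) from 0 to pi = -1 + exp(-pi)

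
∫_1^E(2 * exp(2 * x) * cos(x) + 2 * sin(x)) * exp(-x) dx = (-exp(-E) + exp(E))*(cos(E) + sin(E)) - (E - exp(-1))*(cos(1) + sin(1))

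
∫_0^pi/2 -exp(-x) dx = -1 + exp(-pi/2)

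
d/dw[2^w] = 2^w*log(2)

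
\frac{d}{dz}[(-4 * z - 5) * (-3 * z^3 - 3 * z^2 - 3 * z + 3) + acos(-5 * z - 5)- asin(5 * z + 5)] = 48*z^3 + 81*z^2 + 54*z + 3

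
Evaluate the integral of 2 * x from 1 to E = -1 + exp(2)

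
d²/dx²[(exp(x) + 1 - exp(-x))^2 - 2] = (4*exp(4*x) + 2*exp(3*x) - 2*exp(x) + 4)*exp(-2*x)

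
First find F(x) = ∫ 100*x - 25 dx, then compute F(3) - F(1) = 350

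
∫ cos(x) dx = sin(x) + C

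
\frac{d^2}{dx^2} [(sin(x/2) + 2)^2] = -sin(x/2) + cos(x)/2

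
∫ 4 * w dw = 2*w^2 + C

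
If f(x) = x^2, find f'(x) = 2*x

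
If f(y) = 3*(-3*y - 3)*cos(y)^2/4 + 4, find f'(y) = 9*y*sin(2*y)/4 + 9*sin(2*y)/4 - 9*cos(2*y)/8 - 9/8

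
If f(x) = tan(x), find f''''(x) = 24*tan(x)^5 + 40*tan(x)^3 + 16*tan(x)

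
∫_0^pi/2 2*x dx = pi^2/4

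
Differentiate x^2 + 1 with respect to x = 2*x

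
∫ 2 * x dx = x^2 + C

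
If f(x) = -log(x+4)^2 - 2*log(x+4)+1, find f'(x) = (-2*log(x + 4) - 2)/(x + 4)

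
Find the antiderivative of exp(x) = exp(x) + C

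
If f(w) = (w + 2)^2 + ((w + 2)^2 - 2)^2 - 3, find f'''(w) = 24*w + 48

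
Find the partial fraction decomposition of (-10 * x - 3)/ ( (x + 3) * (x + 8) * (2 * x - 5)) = -16/(33*(2*x - 5)) + 11/(15*(x + 8)) - 27/(55*(x + 3))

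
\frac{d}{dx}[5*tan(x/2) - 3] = 5/(2*cos(x/2)^2)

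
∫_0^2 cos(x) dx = sin(2)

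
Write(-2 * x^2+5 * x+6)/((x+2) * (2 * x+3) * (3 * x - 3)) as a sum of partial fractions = 8/(5*(2*x + 3)) - 4/(3*(x + 2)) + 1/(5*(x - 1))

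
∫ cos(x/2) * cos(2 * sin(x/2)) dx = sin(2*sin(x/2)) + C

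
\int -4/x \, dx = -4*log(2*x) + C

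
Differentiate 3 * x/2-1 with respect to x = 3/2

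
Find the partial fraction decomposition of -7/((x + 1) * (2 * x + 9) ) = 2/(2*x + 9) - 1/(x + 1)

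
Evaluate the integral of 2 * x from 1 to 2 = 3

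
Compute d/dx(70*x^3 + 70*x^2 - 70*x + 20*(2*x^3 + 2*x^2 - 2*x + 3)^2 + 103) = 480*x^5 + 800*x^4 - 320*x^3 + 450*x^2 + 780*x - 310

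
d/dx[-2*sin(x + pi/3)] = -2*cos(x + pi/3)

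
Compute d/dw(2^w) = 2^w*log(2)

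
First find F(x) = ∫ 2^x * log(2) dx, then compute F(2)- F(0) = 3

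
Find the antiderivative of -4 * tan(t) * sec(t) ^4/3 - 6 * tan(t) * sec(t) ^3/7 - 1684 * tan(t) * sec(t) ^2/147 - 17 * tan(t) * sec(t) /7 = -(357 + 842/cos(t) + 42/cos(t)^2 + 49/cos(t)^3)*sec(t)/147 + C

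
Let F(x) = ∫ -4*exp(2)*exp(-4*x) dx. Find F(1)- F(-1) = -exp(6) + exp(-2)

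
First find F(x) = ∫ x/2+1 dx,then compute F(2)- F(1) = 7/4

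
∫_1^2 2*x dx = 3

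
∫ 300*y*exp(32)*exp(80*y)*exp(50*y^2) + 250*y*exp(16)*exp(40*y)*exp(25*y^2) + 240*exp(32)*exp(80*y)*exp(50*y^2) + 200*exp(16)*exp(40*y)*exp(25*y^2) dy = (3*exp((5*y + 4)^2) + 5)*exp((5*y + 4)^2) + C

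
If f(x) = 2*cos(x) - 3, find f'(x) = -2*sin(x)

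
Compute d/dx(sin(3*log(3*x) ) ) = 3*cos(3*(log(x) + log(3)))/x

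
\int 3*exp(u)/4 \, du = 3*exp(u)/4 + C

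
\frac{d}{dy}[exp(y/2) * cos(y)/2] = (-2*sin(y) + cos(y))*exp(y/2)/4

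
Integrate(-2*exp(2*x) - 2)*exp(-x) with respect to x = -4*sinh(x) + C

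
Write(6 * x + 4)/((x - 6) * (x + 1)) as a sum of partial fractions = 2/(7*(x + 1)) + 40/(7*(x - 6))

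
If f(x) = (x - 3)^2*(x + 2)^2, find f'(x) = 4*x^3 - 6*x^2 - 22*x + 12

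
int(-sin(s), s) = cos(s) + C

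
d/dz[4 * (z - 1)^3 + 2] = 12*z^2 - 24*z + 12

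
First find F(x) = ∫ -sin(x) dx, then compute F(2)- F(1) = -cos(1) + cos(2)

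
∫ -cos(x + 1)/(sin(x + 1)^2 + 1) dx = acot(sin(x + 1)) + C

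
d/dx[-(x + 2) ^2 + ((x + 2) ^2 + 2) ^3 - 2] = 6*x^5 + 60*x^4 + 264*x^3 + 624*x^2 + 790*x + 428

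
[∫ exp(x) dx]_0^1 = -1 + E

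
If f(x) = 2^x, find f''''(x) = 2^x*log(2)^4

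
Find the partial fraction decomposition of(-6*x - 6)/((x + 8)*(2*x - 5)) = -2/(2*x - 5) - 2/(x + 8)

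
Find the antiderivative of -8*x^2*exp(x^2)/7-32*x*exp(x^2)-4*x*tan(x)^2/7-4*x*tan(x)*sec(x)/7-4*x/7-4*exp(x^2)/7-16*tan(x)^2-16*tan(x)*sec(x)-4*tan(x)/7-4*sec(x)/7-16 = (-4*x/7 - 16)*(exp(x^2) + tan(x) + sec(x)) + C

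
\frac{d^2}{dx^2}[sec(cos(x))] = 2*sin(x)^2*tan(cos(x))^2*sec(cos(x)) + sin(x)^2*sec(cos(x)) - cos(x)*tan(cos(x))*sec(cos(x))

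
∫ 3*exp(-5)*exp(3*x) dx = exp(3*x - 5) + C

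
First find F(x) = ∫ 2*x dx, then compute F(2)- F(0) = 4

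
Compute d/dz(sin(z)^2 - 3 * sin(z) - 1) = (2*sin(z) - 3)*cos(z)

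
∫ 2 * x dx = x^2 + C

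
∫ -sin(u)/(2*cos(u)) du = log(3*cos(u))/2 + C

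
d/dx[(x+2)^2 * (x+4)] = 3*x^2 + 16*x + 20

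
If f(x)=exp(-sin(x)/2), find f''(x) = (2*sin(x) + cos(x)^2)*exp(-sin(x)/2)/4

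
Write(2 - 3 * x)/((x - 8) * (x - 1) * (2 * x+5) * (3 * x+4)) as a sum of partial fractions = 81/(686*(3*x + 4)) - 76/(1029*(2*x + 5)) + 1/(343*(x - 1)) - 11/(2058*(x - 8))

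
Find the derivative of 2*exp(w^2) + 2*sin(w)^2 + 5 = 4*w*exp(w^2) + 2*sin(2*w)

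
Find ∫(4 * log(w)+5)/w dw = 2*(log(w) + 1)^2 + log(w) + C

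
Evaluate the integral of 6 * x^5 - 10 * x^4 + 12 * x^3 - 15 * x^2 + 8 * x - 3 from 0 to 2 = 18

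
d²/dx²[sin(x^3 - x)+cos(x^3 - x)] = sqrt(2)*(-9*x^4*sin(x^3 - x + pi/4) + 6*x^2*cos(-x^3 + x + pi/4) + 6*x*cos(x^3 - x + pi/4) - sin(x^3 - x + pi/4))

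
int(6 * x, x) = 3*x^2 + C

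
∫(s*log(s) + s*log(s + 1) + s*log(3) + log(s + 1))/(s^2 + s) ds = log(3*s)*log(s + 1) + C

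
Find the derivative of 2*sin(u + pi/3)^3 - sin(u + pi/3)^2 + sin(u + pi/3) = 6*sin(u + pi/3)^2*cos(u + pi/3) + cos(u + pi/3) - cos(2*u + pi/6)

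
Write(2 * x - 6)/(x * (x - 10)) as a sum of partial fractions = 7/(5*(x - 10)) + 3/(5*x)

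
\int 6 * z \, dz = 3*z^2 + C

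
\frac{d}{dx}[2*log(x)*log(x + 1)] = (2*x*log(x) + 2*x*log(x + 1) + 2*log(x + 1))/(x^2 + x)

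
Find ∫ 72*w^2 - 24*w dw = 24*w^3 - 12*w^2 + C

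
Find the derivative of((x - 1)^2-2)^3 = 6*x^5 - 30*x^4 + 36*x^3 + 12*x^2 - 18*x - 6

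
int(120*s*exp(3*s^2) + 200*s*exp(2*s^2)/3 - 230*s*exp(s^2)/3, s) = 5*(12*exp(2*s^2) + 10*exp(s^2) - 23)*exp(s^2)/3 + C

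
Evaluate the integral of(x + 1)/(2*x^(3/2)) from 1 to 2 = sqrt(2)/2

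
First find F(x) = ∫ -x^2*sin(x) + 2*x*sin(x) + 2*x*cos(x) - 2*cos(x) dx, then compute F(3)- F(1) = 3*cos(3) + cos(1)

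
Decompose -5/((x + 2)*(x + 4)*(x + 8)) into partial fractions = -5/(24*(x + 8)) + 5/(8*(x + 4)) - 5/(12*(x + 2))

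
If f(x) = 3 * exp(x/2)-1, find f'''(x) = 3*exp(x/2)/8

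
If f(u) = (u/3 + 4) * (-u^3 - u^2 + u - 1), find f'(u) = -4*u^3/3 - 13*u^2 - 22*u/3 + 11/3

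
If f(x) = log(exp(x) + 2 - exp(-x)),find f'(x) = (exp(2*x) + 1)/(exp(2*x) + 2*exp(x) - 1)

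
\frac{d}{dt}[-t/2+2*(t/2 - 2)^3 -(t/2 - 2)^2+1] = 3*t^2/4 - 13*t/2 + 27/2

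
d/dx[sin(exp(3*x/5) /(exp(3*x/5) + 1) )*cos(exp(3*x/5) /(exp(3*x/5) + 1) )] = 3*exp(3*x/5)*cos(2*exp(3*x/5)/(exp(3*x/5) + 1))/(5*exp(6*x/5) + 10*exp(3*x/5) + 5)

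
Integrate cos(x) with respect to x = sin(x) + C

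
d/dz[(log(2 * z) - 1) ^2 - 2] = (2*log(z) - 2 + 2*log(2))/z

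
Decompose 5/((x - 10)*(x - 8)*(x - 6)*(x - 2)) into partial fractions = -5/(192*(x - 2)) + 5/(32*(x - 6)) - 5/(24*(x - 8)) + 5/(64*(x - 10))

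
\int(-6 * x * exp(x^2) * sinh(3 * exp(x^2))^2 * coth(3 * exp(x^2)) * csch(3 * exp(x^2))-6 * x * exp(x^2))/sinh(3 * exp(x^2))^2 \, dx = coth(3*exp(x^2)) + csch(3*exp(x^2)) + C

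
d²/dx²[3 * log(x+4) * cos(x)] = -3*(x^2*log(x + 4)*cos(x) + 8*x*log(x + 4)*cos(x) + 2*x*sin(x) + 16*log(x + 4)*cos(x) + 8*sin(x) + cos(x))/(x^2 + 8*x + 16)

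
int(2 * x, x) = x^2 + C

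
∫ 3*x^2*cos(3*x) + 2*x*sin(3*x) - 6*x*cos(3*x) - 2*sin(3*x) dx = x*(x - 2)*sin(3*x) + C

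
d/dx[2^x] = 2^x*log(2)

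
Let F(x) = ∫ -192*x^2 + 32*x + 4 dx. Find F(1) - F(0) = -44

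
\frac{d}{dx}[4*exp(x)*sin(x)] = 4*sqrt(2)*exp(x)*sin(x + pi/4)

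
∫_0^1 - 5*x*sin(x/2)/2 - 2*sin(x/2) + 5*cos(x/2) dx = -4 + 9*cos(1/2)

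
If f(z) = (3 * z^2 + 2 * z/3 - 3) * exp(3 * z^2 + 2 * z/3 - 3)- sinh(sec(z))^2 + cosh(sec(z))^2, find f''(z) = 108*z^4*exp(3*z^2 + 2*z/3 - 3) + 48*z^3*exp(3*z^2 + 2*z/3 - 3) - 34*z^2*exp(3*z^2 + 2*z/3 - 3)/3 - 100*z*exp(3*z^2 + 2*z/3 - 3)/27 - 112*exp(3*z^2 + 2*z/3 - 3)/9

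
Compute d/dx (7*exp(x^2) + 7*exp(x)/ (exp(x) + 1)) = (14*x*exp(x^2) + 28*x*exp(x^2 + x) + 14*x*exp(x^2 + 2*x) + 7*exp(x))/(exp(2*x) + 2*exp(x) + 1)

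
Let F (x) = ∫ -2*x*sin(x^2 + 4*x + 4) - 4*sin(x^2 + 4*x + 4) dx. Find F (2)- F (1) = cos(16) - cos(9)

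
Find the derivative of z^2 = 2*z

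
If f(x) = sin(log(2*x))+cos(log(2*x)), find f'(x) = sqrt(2)*cos(log(x) + log(2) + pi/4)/x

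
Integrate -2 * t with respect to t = -t^2 + C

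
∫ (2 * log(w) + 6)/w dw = (log(w) + 3)^2 + C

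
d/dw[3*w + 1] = 3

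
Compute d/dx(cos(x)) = -sin(x)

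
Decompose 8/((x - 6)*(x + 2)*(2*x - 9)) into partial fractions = -32/(39*(2*x - 9)) + 1/(13*(x + 2)) + 1/(3*(x - 6))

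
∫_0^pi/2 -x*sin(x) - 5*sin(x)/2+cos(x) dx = -5/2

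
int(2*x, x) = x^2 + C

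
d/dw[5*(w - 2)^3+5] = 15*w^2 - 60*w + 60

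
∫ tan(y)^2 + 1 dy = tan(y) + C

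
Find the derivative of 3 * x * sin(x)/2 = 3*x*cos(x)/2 + 3*sin(x)/2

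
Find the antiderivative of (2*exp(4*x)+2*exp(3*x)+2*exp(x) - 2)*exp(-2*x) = 4*sinh(x) + 2*cosh(2*x) + C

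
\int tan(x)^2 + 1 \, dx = tan(x) + C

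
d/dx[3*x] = 3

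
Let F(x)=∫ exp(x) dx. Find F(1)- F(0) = -1 + E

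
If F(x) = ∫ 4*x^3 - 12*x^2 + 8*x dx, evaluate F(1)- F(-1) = -8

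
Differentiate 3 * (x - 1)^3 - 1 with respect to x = 9*x^2 - 18*x + 9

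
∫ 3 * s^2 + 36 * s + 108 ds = s^3 + 18*s^2 + 108*s + C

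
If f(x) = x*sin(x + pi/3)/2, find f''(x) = -x*sin(x + pi/3)/2 + cos(x + pi/3)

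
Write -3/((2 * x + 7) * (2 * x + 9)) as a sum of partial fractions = 3/(2*(2*x + 9)) - 3/(2*(2*x + 7))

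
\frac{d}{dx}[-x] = -1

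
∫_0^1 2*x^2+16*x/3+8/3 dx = 6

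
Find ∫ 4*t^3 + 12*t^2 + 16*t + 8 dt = t^4 + 4*t^3 + 8*t^2 + 8*t + C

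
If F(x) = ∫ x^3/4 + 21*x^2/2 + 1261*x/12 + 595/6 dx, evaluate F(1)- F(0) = 7453/48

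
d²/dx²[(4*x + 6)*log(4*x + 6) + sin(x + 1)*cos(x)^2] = (x*sin(x - 1)/2 - x*sin(x + 1) - 9*x*sin(3*x + 1)/2 + 3*sin(x - 1)/4 - 3*sin(x + 1)/2 - 27*sin(3*x + 1)/4 + 8)/(2*x + 3)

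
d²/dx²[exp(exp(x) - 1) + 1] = exp(x + exp(x) - 1) + exp(2*x + exp(x) - 1)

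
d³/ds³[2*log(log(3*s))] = (4*log(s)^2 + 6*log(s) + 8*log(3)*log(s) + 4 + 4*log(3)^2 + 6*log(3))/(s^3*log(s)^3 + 3*s^3*log(3)*log(s)^2 + 3*s^3*log(3)^2*log(s) + s^3*log(3)^3)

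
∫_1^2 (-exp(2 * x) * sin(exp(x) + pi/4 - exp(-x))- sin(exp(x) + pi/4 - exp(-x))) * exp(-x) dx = cos(-exp(-2) + pi/4 + exp(2)) - cos(-exp(-1) + pi/4 + E)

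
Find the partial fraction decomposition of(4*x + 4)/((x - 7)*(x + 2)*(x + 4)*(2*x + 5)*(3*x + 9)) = -32/(57*(2*x + 5)) - 2/(33*(x + 4)) + 4/(15*(x + 3)) + 2/(27*(x + 2)) + 16/(28215*(x - 7))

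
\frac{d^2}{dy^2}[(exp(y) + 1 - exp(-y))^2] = (4*exp(4*y) + 2*exp(3*y) - 2*exp(y) + 4)*exp(-2*y)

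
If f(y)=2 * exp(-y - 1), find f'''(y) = -2*exp(-y - 1)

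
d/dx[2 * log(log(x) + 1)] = 2/(x*log(x) + x)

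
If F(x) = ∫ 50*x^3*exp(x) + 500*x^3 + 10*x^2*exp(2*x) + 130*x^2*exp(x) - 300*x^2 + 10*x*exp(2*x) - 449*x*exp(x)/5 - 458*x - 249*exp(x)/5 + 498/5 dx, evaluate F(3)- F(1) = -5*(-2 + E)^2 - E/5 + 36/5 + 3*exp(3)/5 + 5*(34 + 3*exp(3))^2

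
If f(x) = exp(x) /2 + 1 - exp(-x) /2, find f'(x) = (exp(2*x) + 1)*exp(-x)/2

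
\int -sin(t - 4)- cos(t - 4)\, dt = sqrt(2)*cos(t - 4 + pi/4) + C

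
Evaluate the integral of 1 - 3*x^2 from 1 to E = E - exp(3)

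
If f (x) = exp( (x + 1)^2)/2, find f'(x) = x*exp(x^2 + 2*x + 1) + exp(x^2 + 2*x + 1)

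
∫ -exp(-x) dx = exp(-x) + C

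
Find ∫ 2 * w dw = w^2 + C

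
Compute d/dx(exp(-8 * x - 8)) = -8*exp(-8*x - 8)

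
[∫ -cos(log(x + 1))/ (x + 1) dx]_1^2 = -sin(log(3)) + sin(log(2))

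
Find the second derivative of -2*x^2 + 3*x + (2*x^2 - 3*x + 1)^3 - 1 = 240*x^4 - 720*x^3 + 792*x^2 - 378*x + 62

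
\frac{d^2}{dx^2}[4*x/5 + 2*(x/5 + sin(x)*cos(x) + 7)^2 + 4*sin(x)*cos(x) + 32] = -8*x*sin(2*x)/5 + 8*(1 - cos(2*x))^2 - 64*sin(2*x) + 88*cos(2*x)/5 - 296/25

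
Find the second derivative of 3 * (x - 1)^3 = 18*x - 18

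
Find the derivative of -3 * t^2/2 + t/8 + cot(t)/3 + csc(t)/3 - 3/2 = -3*t - cot(t)^2/3 - cot(t)*csc(t)/3 - 5/24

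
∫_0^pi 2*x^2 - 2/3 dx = -2*pi/3 + 2*pi^3/3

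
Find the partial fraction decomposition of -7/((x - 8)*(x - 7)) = 7/(x - 7) - 7/(x - 8)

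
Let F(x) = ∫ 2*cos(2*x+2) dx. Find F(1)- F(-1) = sin(4)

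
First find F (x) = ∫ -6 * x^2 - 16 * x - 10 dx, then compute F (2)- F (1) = -48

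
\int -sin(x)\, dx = cos(x) + C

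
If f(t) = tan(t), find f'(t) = cos(t)^(-2)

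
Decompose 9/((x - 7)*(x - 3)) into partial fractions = -9/(4*(x - 3)) + 9/(4*(x - 7))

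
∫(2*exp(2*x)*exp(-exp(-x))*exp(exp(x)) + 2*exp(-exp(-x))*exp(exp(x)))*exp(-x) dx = 2*exp(2*sinh(x)) + C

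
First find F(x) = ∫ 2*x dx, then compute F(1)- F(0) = 1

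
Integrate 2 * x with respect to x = x^2 + C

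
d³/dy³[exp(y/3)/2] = exp(y/3)/54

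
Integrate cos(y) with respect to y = sin(y) + C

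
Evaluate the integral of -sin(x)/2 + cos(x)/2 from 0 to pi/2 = 0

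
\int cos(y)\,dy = sin(y) + C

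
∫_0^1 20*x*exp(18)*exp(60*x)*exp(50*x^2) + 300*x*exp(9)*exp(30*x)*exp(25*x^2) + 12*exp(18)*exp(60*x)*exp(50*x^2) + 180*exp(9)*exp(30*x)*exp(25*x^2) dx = -exp(18)/5 - 6*exp(9) + 6*exp(64) + exp(128)/5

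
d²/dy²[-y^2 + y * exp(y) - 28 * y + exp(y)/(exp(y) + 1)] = (y*exp(4*y) + 3*y*exp(3*y) + 3*y*exp(2*y) + y*exp(y) + 2*exp(4*y) + 4*exp(3*y) - exp(2*y) - 3*exp(y) - 2)/(exp(3*y) + 3*exp(2*y) + 3*exp(y) + 1)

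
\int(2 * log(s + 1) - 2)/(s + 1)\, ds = (log(s + 1) - 1)^2 + C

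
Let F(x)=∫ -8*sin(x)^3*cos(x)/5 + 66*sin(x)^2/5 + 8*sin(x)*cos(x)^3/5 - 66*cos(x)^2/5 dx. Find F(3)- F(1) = -sin(2)^2/5 + sin(6)^2/5 - 33*sin(6)/5 + 33*sin(2)/5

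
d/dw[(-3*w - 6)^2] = 18*w + 36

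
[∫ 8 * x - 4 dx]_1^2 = 8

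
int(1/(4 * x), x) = log(x)/4 + C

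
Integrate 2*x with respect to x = x^2 + C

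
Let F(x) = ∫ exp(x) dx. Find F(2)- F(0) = -1 + exp(2)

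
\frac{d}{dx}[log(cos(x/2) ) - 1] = -tan(x/2)/2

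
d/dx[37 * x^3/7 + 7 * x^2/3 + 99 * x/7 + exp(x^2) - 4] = 111*x^2/7 + 2*x*exp(x^2) + 14*x/3 + 99/7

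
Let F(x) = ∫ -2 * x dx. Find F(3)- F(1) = -8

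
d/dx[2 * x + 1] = 2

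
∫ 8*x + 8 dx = 4*x^2 + 8*x + C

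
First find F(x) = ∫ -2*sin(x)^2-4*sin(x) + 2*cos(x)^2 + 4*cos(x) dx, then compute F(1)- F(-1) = 4*(cos(1) + 2)*sin(1)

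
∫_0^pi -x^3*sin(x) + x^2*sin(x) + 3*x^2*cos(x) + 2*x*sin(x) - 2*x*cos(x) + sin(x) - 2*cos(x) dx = -pi^3 + 2 + 2*pi + pi^2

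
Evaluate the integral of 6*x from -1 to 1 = 0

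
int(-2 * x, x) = -x^2 + C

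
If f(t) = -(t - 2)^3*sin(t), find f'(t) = (t - 2)^2*(-t*cos(t) - 3*sin(t) + 2*cos(t))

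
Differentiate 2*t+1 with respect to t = 2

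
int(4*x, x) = 2*x^2 + C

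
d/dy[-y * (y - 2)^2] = -3*y^2 + 8*y - 4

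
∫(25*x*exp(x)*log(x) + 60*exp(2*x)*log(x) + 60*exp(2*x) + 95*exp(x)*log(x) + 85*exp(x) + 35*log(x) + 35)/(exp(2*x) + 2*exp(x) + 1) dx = (5*x*log(x) - 2)*(12*exp(x) + 7)/(exp(x) + 1) + C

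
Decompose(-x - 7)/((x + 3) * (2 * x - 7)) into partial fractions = -21/(13*(2*x - 7)) + 4/(13*(x + 3))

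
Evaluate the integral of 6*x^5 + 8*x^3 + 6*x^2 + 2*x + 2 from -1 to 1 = 8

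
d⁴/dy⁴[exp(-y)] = exp(-y)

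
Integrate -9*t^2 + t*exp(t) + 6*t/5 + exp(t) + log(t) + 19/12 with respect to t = t*(-180*t^2 + 36*t + 60*exp(t) + 60*log(t) + 35)/60 + C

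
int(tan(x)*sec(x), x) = sec(x) + C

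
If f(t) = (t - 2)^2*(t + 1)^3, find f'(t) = 5*t^4 - 4*t^3 - 15*t^2 + 2*t + 8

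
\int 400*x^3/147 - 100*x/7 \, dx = 100*x^4/147 - 50*x^2/7 + C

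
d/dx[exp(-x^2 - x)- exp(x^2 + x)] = (-2*x*exp(2*x^2 + 2*x) - 2*x - exp(2*x^2 + 2*x) - 1)*exp(-x^2 - x)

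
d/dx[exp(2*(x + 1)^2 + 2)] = 4*x*exp(2*x^2 + 4*x + 4) + 4*exp(2*x^2 + 4*x + 4)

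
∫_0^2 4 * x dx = 8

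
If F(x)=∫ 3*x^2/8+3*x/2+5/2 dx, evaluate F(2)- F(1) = 45/8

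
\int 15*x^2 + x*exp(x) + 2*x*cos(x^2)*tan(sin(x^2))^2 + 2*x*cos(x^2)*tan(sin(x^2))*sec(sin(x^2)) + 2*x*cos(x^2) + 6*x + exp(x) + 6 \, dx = 5*x^3 + 3*x^2 + x*exp(x) + 6*x + tan(sin(x^2)) + sec(sin(x^2)) + C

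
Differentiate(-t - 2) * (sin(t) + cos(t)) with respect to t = t*sin(t) - t*cos(t) + sin(t) - 3*cos(t)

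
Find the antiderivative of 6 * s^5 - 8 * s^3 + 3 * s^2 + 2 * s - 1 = s^6 - 2*s^4 + s^3 + s^2 - s + C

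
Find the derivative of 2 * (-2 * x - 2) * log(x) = (-4*x*log(x) - 4*x - 4)/x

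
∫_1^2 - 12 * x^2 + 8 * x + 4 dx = -12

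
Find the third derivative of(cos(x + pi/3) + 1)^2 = 2*sin(x + pi/3) + 4*cos(2*x + pi/6)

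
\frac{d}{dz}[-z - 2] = -1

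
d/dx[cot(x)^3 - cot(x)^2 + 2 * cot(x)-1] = -3*cot(x)^4 + 2*cot(x)^3 - 5*cot(x)^2 + 2*cot(x) - 2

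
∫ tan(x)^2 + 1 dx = tan(x) + C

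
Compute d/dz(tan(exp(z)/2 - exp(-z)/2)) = (exp(2*z)*tan(exp(z)/2 - exp(-z)/2)^2 + exp(2*z) + tan(exp(z)/2 - exp(-z)/2)^2 + 1)*exp(-z)/2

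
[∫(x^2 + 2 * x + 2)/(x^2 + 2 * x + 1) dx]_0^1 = 3/2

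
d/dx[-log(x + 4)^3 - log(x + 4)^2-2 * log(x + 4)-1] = (-3*log(x + 4)^2 - 2*log(x + 4) - 2)/(x + 4)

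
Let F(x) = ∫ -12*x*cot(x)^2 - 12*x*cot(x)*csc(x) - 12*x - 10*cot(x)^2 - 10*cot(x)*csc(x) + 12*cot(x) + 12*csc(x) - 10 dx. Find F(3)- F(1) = 46*cot(3) - 22*csc(1) - 22*cot(1) + 46*csc(3)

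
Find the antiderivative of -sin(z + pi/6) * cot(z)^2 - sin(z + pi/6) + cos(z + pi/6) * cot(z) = sin(z + pi/6)*cot(z) + C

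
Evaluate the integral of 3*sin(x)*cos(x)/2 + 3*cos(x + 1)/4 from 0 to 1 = -3*sin(1)/4 + 3*sin(1)^2/4 + 3*sin(2)/4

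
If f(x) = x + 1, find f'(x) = 1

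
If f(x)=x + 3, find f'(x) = 1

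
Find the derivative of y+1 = 1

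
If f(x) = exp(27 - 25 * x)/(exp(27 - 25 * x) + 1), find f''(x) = (-625*exp(25*x - 27) + 625*exp(50*x - 54))/(exp(-81)*exp(75*x) + 3*exp(-54)*exp(50*x) + 3*exp(-27)*exp(25*x) + 1)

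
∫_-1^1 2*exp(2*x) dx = -exp(-2) + exp(2)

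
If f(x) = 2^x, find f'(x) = 2^x*log(2)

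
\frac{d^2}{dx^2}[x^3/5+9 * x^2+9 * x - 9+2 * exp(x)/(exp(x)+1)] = (6*x*exp(3*x) + 18*x*exp(2*x) + 18*x*exp(x) + 6*x + 90*exp(3*x) + 260*exp(2*x) + 280*exp(x) + 90)/(5*exp(3*x) + 15*exp(2*x) + 15*exp(x) + 5)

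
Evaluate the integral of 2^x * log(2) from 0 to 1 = 1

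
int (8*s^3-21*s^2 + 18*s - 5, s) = 2*s^4 - 7*s^3 + 9*s^2 - 5*s + C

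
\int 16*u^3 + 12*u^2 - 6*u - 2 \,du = 4*u^4 + 4*u^3 - 3*u^2 - 2*u + C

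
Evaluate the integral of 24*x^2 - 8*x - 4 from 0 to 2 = 40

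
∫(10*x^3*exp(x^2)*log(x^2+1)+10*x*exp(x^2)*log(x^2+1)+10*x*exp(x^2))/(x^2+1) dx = 5*exp(x^2)*log(x^2 + 1) + C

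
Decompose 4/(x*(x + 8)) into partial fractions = -1/(2*(x + 8)) + 1/(2*x)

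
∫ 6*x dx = 3*x^2 + C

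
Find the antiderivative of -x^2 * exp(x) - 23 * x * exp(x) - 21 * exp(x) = -x*(x + 21)*exp(x) + C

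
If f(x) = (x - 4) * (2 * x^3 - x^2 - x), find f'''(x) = 48*x - 54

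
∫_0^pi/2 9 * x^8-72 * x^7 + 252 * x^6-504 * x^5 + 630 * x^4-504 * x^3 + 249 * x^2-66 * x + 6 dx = -(-1 + pi/2)^3 + (-1 + pi/2)^9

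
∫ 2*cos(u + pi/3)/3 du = 2*sin(u + pi/3)/3 + C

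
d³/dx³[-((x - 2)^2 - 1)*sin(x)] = x^2*cos(x) + 6*x*sin(x) - 4*x*cos(x) - 12*sin(x) - 3*cos(x)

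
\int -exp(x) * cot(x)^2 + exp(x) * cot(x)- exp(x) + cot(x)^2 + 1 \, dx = (exp(x) - 1)*cot(x) + C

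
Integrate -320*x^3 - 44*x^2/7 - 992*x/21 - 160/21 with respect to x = -80*x^4 - 44*x^3/21 - 496*x^2/21 - 160*x/21 + C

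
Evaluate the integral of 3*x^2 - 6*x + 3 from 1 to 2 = 1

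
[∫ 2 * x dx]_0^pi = pi^2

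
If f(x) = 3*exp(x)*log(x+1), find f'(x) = (3*x*exp(x)*log(x + 1) + 3*exp(x)*log(x + 1) + 3*exp(x))/(x + 1)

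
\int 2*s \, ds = s^2 + C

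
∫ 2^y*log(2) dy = 2^y + C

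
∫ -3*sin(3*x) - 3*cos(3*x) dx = sqrt(2)*cos(3*x + pi/4) + C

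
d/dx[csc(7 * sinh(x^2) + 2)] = -14*x*cot(7*sinh(x^2) + 2)*cosh(x^2)*csc(7*sinh(x^2) + 2)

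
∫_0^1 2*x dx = 1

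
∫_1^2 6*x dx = 9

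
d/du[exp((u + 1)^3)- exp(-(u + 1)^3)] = (3*u^2*exp(2*u^3 + 6*u^2 + 6*u + 2) + 3*u^2 + 6*u*exp(2*u^3 + 6*u^2 + 6*u + 2) + 6*u + 3*exp(2*u^3 + 6*u^2 + 6*u + 2) + 3)*exp(-u^3 - 3*u^2 - 3*u - 1)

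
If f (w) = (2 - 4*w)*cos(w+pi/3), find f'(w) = 4*w*sin(w + pi/3) - 2*sin(w + pi/3) - 4*cos(w + pi/3)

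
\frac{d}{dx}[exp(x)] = exp(x)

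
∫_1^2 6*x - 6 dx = 3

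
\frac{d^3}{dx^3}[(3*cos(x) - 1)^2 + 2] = 6*(12*cos(x) - 1)*sin(x)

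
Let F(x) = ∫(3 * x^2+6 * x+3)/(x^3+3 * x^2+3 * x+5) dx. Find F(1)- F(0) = -log(5) + log(12)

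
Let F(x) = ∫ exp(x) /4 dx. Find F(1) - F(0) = -1/4 + E/4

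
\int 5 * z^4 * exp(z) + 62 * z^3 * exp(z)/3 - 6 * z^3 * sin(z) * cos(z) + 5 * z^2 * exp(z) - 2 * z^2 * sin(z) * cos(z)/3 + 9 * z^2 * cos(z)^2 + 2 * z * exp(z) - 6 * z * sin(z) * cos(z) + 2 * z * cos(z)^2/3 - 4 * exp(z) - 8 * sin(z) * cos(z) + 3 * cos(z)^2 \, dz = z*(15*z^3 + 2*z^2 + 9*z - 12)*exp(z)/3 + (3*z^3 + z^2/3 + 3*z + 4)*cos(z)^2 + C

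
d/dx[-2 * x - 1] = -2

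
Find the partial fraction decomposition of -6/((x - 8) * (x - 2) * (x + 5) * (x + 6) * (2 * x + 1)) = -32/(2805*(2*x + 1)) - 3/(616*(x + 6)) + 2/(273*(x + 5)) + 1/(280*(x - 2)) - 1/(3094*(x - 8))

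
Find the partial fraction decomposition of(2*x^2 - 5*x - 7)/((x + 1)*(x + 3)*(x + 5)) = 17/(2*(x + 5)) - 13/(2*(x + 3))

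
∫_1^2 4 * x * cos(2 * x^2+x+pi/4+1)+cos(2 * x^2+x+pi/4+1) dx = sin(pi/4 + 11) - sin(pi/4 + 4)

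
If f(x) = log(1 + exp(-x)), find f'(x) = -1/(exp(x) + 1)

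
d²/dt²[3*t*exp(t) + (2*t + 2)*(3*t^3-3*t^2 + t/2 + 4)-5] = 72*t^2 + 3*t*exp(t) + 6*exp(t) - 10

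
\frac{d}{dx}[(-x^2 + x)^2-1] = 4*x^3 - 6*x^2 + 2*x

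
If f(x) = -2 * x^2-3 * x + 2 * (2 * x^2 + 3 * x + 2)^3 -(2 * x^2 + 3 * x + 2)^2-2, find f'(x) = 96*x^5 + 360*x^4 + 608*x^3 + 558*x^2 + 274*x + 57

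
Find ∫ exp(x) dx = exp(x) + C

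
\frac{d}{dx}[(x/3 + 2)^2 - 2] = 2*x/9 + 4/3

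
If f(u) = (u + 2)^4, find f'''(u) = 24*u + 48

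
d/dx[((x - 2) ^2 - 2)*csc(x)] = (-x^2*cos(x)/sin(x) + 2*x + 4*x*cos(x)/sin(x) - 4 - 2*cos(x)/sin(x))/sin(x)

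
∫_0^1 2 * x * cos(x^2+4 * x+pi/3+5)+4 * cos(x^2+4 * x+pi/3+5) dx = sin(pi/3 + 10) - sin(pi/3 + 5)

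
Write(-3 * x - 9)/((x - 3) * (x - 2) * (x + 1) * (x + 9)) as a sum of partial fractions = -3/(176*(x + 9)) - 1/(16*(x + 1)) + 5/(11*(x - 2)) - 3/(8*(x - 3))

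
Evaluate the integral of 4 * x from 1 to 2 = 6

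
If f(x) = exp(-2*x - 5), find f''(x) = 4*exp(-2*x - 5)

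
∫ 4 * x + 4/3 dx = 2*x^2 + 4*x/3 + C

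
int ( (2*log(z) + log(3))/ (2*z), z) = log(z)*log(3*z)/2 + C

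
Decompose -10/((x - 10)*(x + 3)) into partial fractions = 10/(13*(x + 3)) - 10/(13*(x - 10))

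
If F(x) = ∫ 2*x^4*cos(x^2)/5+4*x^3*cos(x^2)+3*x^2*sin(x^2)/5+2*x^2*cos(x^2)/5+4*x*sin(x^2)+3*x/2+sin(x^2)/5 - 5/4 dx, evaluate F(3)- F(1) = -12*sin(1)/5 + 7/2 + 24*sin(9)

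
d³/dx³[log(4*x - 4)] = 2/(x^3 - 3*x^2 + 3*x - 1)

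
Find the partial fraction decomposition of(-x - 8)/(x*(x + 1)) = 7/(x + 1) - 8/x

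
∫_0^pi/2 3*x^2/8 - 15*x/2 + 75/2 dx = (-5 + pi/4)^3 + 125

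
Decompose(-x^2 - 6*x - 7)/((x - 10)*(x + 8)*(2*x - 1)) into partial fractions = 41/(323*(2*x - 1)) - 23/(306*(x + 8)) - 167/(342*(x - 10))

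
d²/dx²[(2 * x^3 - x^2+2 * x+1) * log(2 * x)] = (12*x^3*log(x) + 12*x^3*log(2) + 10*x^3 - 2*x^2*log(x) - 3*x^2 - 2*x^2*log(2) + 2*x - 1)/x^2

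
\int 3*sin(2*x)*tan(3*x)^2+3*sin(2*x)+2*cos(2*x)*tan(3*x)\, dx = sin(2*x)*tan(3*x) + C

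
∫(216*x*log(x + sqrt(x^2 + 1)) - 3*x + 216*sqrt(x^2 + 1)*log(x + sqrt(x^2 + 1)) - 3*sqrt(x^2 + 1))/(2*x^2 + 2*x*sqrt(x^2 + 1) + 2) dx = 3*(36*log(x + sqrt(x^2 + 1)) - 1)*log(x + sqrt(x^2 + 1))/2 + C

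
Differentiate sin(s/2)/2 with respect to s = cos(s/2)/4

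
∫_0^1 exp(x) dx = -1 + E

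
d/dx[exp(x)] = exp(x)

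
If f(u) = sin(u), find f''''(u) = sin(u)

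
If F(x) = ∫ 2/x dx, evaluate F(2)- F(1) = -2*log(5) + 2*log(10)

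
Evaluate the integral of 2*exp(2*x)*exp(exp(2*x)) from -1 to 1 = -exp(exp(-2)) + exp(exp(2))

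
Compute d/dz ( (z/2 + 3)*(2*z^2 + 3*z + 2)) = 3*z^2 + 15*z + 10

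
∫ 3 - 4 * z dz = -2*z^2 + 3*z + C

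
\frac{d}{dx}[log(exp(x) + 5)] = exp(x)/(exp(x) + 5)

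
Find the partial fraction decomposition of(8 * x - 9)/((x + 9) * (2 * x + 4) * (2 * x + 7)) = 74/(33*(2*x + 7)) - 81/(154*(x + 9)) - 25/(42*(x + 2))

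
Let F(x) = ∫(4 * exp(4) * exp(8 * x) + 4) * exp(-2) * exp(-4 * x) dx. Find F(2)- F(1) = -exp(6) - exp(-10) + exp(-6) + exp(10)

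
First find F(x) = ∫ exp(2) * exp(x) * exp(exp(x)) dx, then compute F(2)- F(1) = -exp(2 + E) + exp(2 + exp(2))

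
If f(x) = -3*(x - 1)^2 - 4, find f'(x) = 6 - 6*x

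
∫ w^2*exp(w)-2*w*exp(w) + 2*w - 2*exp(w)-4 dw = ((w - 2)^2 - 2)*(exp(w) + 1) + C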